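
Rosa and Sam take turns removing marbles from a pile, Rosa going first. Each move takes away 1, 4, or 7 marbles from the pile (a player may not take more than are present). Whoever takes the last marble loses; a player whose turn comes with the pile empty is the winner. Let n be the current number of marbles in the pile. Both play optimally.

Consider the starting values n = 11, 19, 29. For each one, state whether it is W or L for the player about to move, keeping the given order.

11: L, 19: L, 29: W

Positions with no move are W. A position that does have a move is losing for the player to move precisely when every available move leads to a winning position for the opponent. Fill in the labels:
n=0: no move; the opponent has just taken the last marble and therefore loses → W
n=1: only reaches 0(W), which is W → L
n=2: reaches L-position 1 → W
n=3: only reaches 2(W), which is W → L
n=4: reaches L-position 3 → W
n=5: reaches L-position 1 → W
n=6: only reaches 5(W), 2(W), all W → L
n=7: reaches L-position 6 → W
n=8: reaches L-position 1 → W
n=9: only reaches 8(W), 5(W), 2(W), all W → L
n=10: reaches L-position 9 → W
n=11: only reaches 10(W), 7(W), 4(W), all W → L
n=12: reaches L-position 11 → W
n=13: reaches L-position 9 → W
n=14: only reaches 13(W), 10(W), 7(W), all W → L
n=15: reaches L-position 14 → W
n=16: reaches L-position 9 → W
n=17: only reaches 16(W), 13(W), 10(W), all W → L
n=18: reaches L-position 17 → W
n=19: only reaches 18(W), 15(W), 12(W), all W → L
n=20: reaches L-position 19 → W
n=21: reaches L-position 17 → W
n=22: only reaches 21(W), 18(W), 15(W), all W → L
n=23: reaches L-position 22 → W
n=24: reaches L-position 17 → W
n=25: only reaches 24(W), 21(W), 18(W), all W → L
n=26: reaches L-position 25 → W
n=27: only reaches 26(W), 23(W), 20(W), all W → L
n=28: reaches L-position 27 → W
n=29: reaches L-position 25 → W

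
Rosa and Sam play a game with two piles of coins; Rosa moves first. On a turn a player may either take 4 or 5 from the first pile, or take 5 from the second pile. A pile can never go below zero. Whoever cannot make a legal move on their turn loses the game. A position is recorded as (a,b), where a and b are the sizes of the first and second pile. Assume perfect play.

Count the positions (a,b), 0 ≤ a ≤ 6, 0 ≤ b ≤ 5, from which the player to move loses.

Positions with no move are L. A position that does have a move is losing for the player to move precisely when every available move leads to a winning position for the opponent. Fill in the labels:
Every move lowers a or b (never raises either), so fill the grid row by row in increasing a, and left to right within a row: each cell's successors are then already labelled.
      b=0  b=1  b=2  b=3  b=4  b=5
a=0:    L    L    L    L    L    W
a=1:    L    L    L    L    L    W
a=2:    L    L    L    L    L    W
a=3:    L    L    L    L    L    W
a=4:    W    W    W    W    W    L
a=5:    W    W    W    W    W    L
a=6:    W    W    W    W    W    L
Cells with no legal move (terminal, hence L): (0,0), (0,1), (0,2), (0,3), (0,4), (1,0), (1,1), (1,2), (1,3), (1,4), (2,0), (2,1), (2,2), (2,3), (2,4), (3,0), (3,1), (3,2), (3,3), (3,4).
The remaining L cells, each justified by listing all of its moves:
(4,5): L (options (0,5)(W), (4,0)(W) are all W)
(5,5): L (options (1,5)(W), (0,5)(W), (5,0)(W) are all W)
(6,5): L (options (2,5)(W), (1,5)(W), (6,0)(W) are all W)
Every other cell has at least one move into one of the L cells above, so it is W.
L cells per row: a=0: 5, a=1: 5, a=2: 5, a=3: 5, a=4: 1, a=5: 1, a=6: 1; total 23.

23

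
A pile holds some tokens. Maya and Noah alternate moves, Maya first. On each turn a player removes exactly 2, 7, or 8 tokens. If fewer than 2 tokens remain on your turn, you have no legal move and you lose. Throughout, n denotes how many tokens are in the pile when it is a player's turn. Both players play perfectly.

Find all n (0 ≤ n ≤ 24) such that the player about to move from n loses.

0, 1, 4, 5, 10, 14, 15, 19, 20, 24

Build the W/L table. Terminal = L. A non-terminal position is W if it has a move to some L; otherwise it is L.
n=0: no move → L
n=1: no move → L
n=2: reaches L-position 0 → W
n=3: reaches L-position 1 → W
n=4: only reaches 2(W), which is W → L
n=5: only reaches 3(W), which is W → L
n=6: reaches L-position 4 → W
n=7: reaches L-position 5 → W
n=8: reaches L-position 1 → W
n=9: reaches L-position 1 → W
n=10: only reaches 8(W), 3(W), 2(W), all W → L
n=11: reaches L-position 4 → W
n=12: reaches L-position 10 → W
n=13: reaches L-position 5 → W
n=14: only reaches 12(W), 7(W), 6(W), all W → L
n=15: only reaches 13(W), 8(W), 7(W), all W → L
n=16: reaches L-position 14 → W
n=17: reaches L-position 15 → W
n=18: reaches L-position 10 → W
n=19: only reaches 17(W), 12(W), 11(W), all W → L
n=20: only reaches 18(W), 13(W), 12(W), all W → L
n=21: reaches L-position 19 → W
n=22: reaches L-position 20 → W
n=23: reaches L-position 15 → W
n=24: only reaches 22(W), 17(W), 16(W), all W → L
The losing starting values of n are exactly the entries labelled L in this table (10 of them).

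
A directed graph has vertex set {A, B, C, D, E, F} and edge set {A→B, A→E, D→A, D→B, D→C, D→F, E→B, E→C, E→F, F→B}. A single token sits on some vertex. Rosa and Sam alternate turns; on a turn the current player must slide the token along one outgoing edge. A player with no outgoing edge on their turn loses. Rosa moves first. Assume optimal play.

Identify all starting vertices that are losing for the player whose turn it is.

Positions with no move are L. A position that does have a move is losing for the player to move precisely when every available move leads to a winning position for the opponent. Fill in the labels:
Every edge goes from a vertex to one that appears earlier in the order C, B, F, E, A, D, so processing vertices in that order labels each vertex after all of its successors.
C: no outgoing edge → L
B: no outgoing edge → L
F: can move to B, which is L ⇒ W
E: can move to B, which is L ⇒ W
A: can move to B, which is L ⇒ W
D: can move to B, which is L ⇒ W
Reading off the rows marked L gives the requested list; there are 2 such vertices.

B, C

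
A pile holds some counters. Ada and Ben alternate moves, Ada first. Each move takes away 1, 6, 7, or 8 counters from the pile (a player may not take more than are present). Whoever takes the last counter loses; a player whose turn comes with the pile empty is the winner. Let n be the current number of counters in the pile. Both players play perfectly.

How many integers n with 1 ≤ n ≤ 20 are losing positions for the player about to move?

Label each position W (a win for the player to move) or L (a loss). A position with no legal move is W; any other position is W exactly when some move reaches an L, and L when every move reaches a W.
n=0: no move; the opponent has just taken the last counter and therefore loses → W
n=1: L (sole option 0(W) is W)
n=2: W (go to 1, an L position)
n=3: L (sole option 2(W) is W)
n=4: W (go to 3, an L position)
n=5: L (sole option 4(W) is W)
n=6: W (go to 5, an L position)
n=7: W (go to 1, an L position)
n=8: W (go to 1, an L position)
n=9: W (go to 3, an L position)
n=10: W (go to 3, an L position)
n=11: W (go to 5, an L position)
n=12: W (go to 5, an L position)
n=13: W (go to 5, an L position)
n=14: L (options 13(W), 8(W), 7(W), 6(W) are all W)
n=15: W (go to 14, an L position)
n=16: L (options 15(W), 10(W), 9(W), 8(W) are all W)
n=17: W (go to 16, an L position)
n=18: L (options 17(W), 12(W), 11(W), 10(W) are all W)
n=19: W (go to 18, an L position)
n=20: W (go to 14, an L position)
L entries with 1 ≤ n ≤ 20 (the range starts at n=1): n = 1, 3, 5, 14, 16, 18; that makes 6.

6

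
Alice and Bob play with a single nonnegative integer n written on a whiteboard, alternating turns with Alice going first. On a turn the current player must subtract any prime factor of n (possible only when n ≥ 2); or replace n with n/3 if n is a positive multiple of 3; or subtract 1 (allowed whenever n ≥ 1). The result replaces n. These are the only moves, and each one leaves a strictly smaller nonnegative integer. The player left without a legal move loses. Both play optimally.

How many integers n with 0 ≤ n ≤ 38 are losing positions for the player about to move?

11

Classify positions by backward induction: terminal positions (no move available) are L. From any other position, the mover wins iff some move reaches an L.
n=0: no move → L
n=1: →0(L), so W
n=2: →0(L), so W
n=3: →0(L), so W
n=4: →2(W), 3(W) — all W, so L
n=5: →0(L), so W
n=6: →4(L), so W
n=7: →0(L), so W
n=8: →6(W), 7(W) — all W, so L
n=9: →8(L), so W
n=10: →8(L), so W
n=11: →0(L), so W
n=12: →4(L), so W
n=13: →0(L), so W
n=14: →7(W), 12(W), 13(W) — all W, so L
n=15: →14(L), so W
n=16: →14(L), so W
n=17: →0(L), so W
n=18: →6(W), 15(W), 16(W), 17(W) — all W, so L
n=19: →0(L), so W
n=20: →18(L), so W
n=21: →14(L), so W
n=22: →11(W), 20(W), 21(W) — all W, so L
n=23: →0(L), so W
n=24: →8(L), so W
n=25: →20(W), 24(W) — all W, so L
n=26: →25(L), so W
n=27: →9(W), 24(W), 26(W) — all W, so L
n=28: →27(L), so W
n=29: →0(L), so W
n=30: →25(L), so W
n=31: →0(L), so W
n=32: →30(W), 31(W) — all W, so L
n=33: →22(L), so W
n=34: →32(L), so W
n=35: →28(W), 30(W), 34(W) — all W, so L
n=36: →35(L), so W
n=37: →0(L), so W
n=38: →19(W), 36(W), 37(W) — all W, so L
L entries with 0 ≤ n ≤ 38: n = 0, 4, 8, 14, 18, 22, 25, 27, 32, 35, 38; that makes 11.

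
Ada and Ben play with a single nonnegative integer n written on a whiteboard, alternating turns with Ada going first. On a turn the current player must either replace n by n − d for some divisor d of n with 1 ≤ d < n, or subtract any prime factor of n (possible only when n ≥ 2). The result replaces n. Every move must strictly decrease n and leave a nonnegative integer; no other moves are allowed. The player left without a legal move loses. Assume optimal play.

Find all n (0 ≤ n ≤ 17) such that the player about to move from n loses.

Positions with no move are L. A position that does have a move is losing for the player to move precisely when every available move leads to a winning position for the opponent. Fill in the labels:
n=0: no move → L
n=1: no move → L
n=2: W (go to 0, an L position)
n=3: W (go to 0, an L position)
n=4: L (options 2(W), 3(W) are all W)
n=5: W (go to 0, an L position)
n=6: W (go to 4, an L position)
n=7: W (go to 0, an L position)
n=8: W (go to 4, an L position)
n=9: L (options 6(W), 8(W) are all W)
n=10: W (go to 9, an L position)
n=11: W (go to 0, an L position)
n=12: W (go to 9, an L position)
n=13: W (go to 0, an L position)
n=14: L (options 7(W), 12(W), 13(W) are all W)
n=15: W (go to 14, an L position)
n=16: W (go to 14, an L position)
n=17: W (go to 0, an L position)
Reading off the rows marked L gives the requested list; there are 5 such values of n.

0, 1, 4, 9, 14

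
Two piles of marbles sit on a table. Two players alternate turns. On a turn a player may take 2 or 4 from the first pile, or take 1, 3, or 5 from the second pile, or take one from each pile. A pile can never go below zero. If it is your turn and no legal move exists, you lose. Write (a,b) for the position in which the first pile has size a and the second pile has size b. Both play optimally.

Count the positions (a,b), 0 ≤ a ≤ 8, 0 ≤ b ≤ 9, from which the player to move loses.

Work bottom-up. With no move the player to move loses. Otherwise the position is W if at least one move leads to an L position for the opponent, and L if every move leads to a W.
Every move lowers a or b (never raises either), so fill the grid row by row in increasing a, and left to right within a row: each cell's successors are then already labelled.
      b=0  b=1  b=2  b=3  b=4  b=5  b=6  b=7  b=8  b=9
a=0:    L    W    L    W    L    W    L    W    L    W
a=1:    L    W    L    W    L    W    L    W    L    W
a=2:    W    W    W    W    W    W    W    W    W    W
a=3:    W    L    W    L    W    L    W    L    W    L
a=4:    W    L    W    L    W    L    W    L    W    L
a=5:    W    W    W    W    W    W    W    W    W    W
a=6:    L    W    L    W    L    W    L    W    L    W
a=7:    L    W    L    W    L    W    L    W    L    W
a=8:    W    W    W    W    W    W    W    W    W    W
Cells with no legal move (terminal, hence L): (0,0), (1,0).
The remaining L cells, each justified by listing all of its moves:
(0,2): only reaches (0,1)(W), which is W → L
(0,4): only reaches (0,3)(W), (0,1)(W), all W → L
(0,6): only reaches (0,5)(W), (0,3)(W), (0,1)(W), all W → L
(0,8): only reaches (0,7)(W), (0,5)(W), (0,3)(W), all W → L
(1,2): only reaches (1,1)(W), (0,1)(W), all W → L
(1,4): only reaches (1,3)(W), (1,1)(W), (0,3)(W), all W → L
(1,6): only reaches (1,5)(W), (1,3)(W), (1,1)(W), (0,5)(W), all W → L
(1,8): only reaches (1,7)(W), (1,5)(W), (1,3)(W), (0,7)(W), all W → L
(3,1): only reaches (1,1)(W), (3,0)(W), (2,0)(W), all W → L
(3,3): only reaches (1,3)(W), (3,2)(W), (3,0)(W), (2,2)(W), all W → L
(3,5): only reaches (1,5)(W), (3,4)(W), (3,2)(W), (3,0)(W), (2,4)(W), all W → L
(3,7): only reaches (1,7)(W), (3,6)(W), (3,4)(W), (3,2)(W), (2,6)(W), all W → L
(3,9): only reaches (1,9)(W), (3,8)(W), (3,6)(W), (3,4)(W), (2,8)(W), all W → L
(4,1): only reaches (2,1)(W), (0,1)(W), (4,0)(W), (3,0)(W), all W → L
(4,3): only reaches (2,3)(W), (0,3)(W), (4,2)(W), (4,0)(W), (3,2)(W), all W → L
(4,5): only reaches (2,5)(W), (0,5)(W), (4,4)(W), (4,2)(W), (4,0)(W), (3,4)(W), all W → L
(4,7): only reaches (2,7)(W), (0,7)(W), (4,6)(W), (4,4)(W), (4,2)(W), (3,6)(W), all W → L
(4,9): only reaches (2,9)(W), (0,9)(W), (4,8)(W), (4,6)(W), (4,4)(W), (3,8)(W), all W → L
(6,0): only reaches (4,0)(W), (2,0)(W), all W → L
(6,2): only reaches (4,2)(W), (2,2)(W), (6,1)(W), (5,1)(W), all W → L
(6,4): only reaches (4,4)(W), (2,4)(W), (6,3)(W), (6,1)(W), (5,3)(W), all W → L
(6,6): only reaches (4,6)(W), (2,6)(W), (6,5)(W), (6,3)(W), (6,1)(W), (5,5)(W), all W → L
(6,8): only reaches (4,8)(W), (2,8)(W), (6,7)(W), (6,5)(W), (6,3)(W), (5,7)(W), all W → L
(7,0): only reaches (5,0)(W), (3,0)(W), all W → L
(7,2): only reaches (5,2)(W), (3,2)(W), (7,1)(W), (6,1)(W), all W → L
(7,4): only reaches (5,4)(W), (3,4)(W), (7,3)(W), (7,1)(W), (6,3)(W), all W → L
(7,6): only reaches (5,6)(W), (3,6)(W), (7,5)(W), (7,3)(W), (7,1)(W), (6,5)(W), all W → L
(7,8): only reaches (5,8)(W), (3,8)(W), (7,7)(W), (7,5)(W), (7,3)(W), (6,7)(W), all W → L
Every other cell has at least one move into one of the L cells above, so it is W.
L cells per row: a=0: 5, a=1: 5, a=2: 0, a=3: 5, a=4: 5, a=5: 0, a=6: 5, a=7: 5, a=8: 0; total 30.

30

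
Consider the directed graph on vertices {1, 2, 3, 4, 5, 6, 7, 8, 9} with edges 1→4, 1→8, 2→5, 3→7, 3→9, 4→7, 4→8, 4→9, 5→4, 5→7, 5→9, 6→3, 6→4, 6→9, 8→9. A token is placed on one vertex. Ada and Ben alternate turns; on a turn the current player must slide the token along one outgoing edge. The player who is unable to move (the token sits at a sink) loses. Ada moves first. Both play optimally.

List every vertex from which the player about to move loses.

1, 2, 7, 9

Compute win/loss labels from the base case upward. A position with no move is L. Any other position is W if it can reach an L in one move, else L.
Every edge goes from a vertex to one that appears earlier in the order 7, 9, 3, 8, 4, 1, 6, 5, 2, so processing vertices in that order labels each vertex after all of its successors.
7: no outgoing edge → L
9: no outgoing edge → L
3: →9(L), so W
8: →9(L), so W
4: →9(L), so W
1: →4(W), 8(W) — all W, so L
6: →9(L), so W
5: →9(L), so W
2: →5(W) only, which is W, so L
The losing starting vertices are exactly the entries labelled L in this table (4 of them).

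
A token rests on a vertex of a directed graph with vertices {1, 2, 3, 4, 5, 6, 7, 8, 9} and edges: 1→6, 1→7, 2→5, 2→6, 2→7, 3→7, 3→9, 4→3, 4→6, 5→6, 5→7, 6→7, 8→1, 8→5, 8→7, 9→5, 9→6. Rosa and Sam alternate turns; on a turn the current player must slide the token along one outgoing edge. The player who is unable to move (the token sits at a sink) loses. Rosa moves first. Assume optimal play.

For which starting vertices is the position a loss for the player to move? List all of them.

Positions with no move are L. A position that does have a move is losing for the player to move precisely when every available move leads to a winning position for the opponent. Fill in the labels:
Every edge goes from a vertex to one that appears earlier in the order 7, 6, 1, 5, 2, 9, 3, 4, 8, so processing vertices in that order labels each vertex after all of its successors.
7: no outgoing edge → L
6: →7(L), so W
1: →7(L), so W
5: →7(L), so W
2: →7(L), so W
9: →5(W), 6(W) — all W, so L
3: →9(L), so W
4: →3(W), 6(W) — all W, so L
8: →7(L), so W
The losing starting vertices are exactly the entries labelled L in this table (3 of them).

4, 7, 9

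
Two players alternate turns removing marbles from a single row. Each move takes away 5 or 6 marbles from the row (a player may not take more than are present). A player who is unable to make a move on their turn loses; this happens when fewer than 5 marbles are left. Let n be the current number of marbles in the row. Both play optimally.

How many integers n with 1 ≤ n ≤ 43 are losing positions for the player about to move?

19

Work bottom-up. With no move the player to move loses. Otherwise the position is W if at least one move leads to an L position for the opponent, and L if every move leads to a W.
n=0: no move → L
n=1: no move → L
n=2: no move → L
n=3: no move → L
n=4: no move → L
n=5: can move to 0, which is L ⇒ W
n=6: can move to 1, which is L ⇒ W
n=7: can move to 2, which is L ⇒ W
n=8: can move to 3, which is L ⇒ W
n=9: can move to 4, which is L ⇒ W
n=10: can move to 4, which is L ⇒ W
n=11: moves to 6(W), 5(W); every one is W ⇒ L
n=12: moves to 7(W), 6(W); every one is W ⇒ L
n=13: moves to 8(W), 7(W); every one is W ⇒ L
n=14: moves to 9(W), 8(W); every one is W ⇒ L
n=15: moves to 10(W), 9(W); every one is W ⇒ L
n=16: can move to 11, which is L ⇒ W
n=17: can move to 12, which is L ⇒ W
n=18: can move to 13, which is L ⇒ W
n=19: can move to 14, which is L ⇒ W
n=20: can move to 15, which is L ⇒ W
n=21: can move to 15, which is L ⇒ W
n=22: moves to 17(W), 16(W); every one is W ⇒ L
n=23: moves to 18(W), 17(W); every one is W ⇒ L
n=24: moves to 19(W), 18(W); every one is W ⇒ L
n=25: moves to 20(W), 19(W); every one is W ⇒ L
n=26: moves to 21(W), 20(W); every one is W ⇒ L
n=27: can move to 22, which is L ⇒ W
n=28: can move to 23, which is L ⇒ W
n=29: can move to 24, which is L ⇒ W
n=30: can move to 25, which is L ⇒ W
n=31: can move to 26, which is L ⇒ W
n=32: can move to 26, which is L ⇒ W
n=33: moves to 28(W), 27(W); every one is W ⇒ L
n=34: moves to 29(W), 28(W); every one is W ⇒ L
n=35: moves to 30(W), 29(W); every one is W ⇒ L
n=36: moves to 31(W), 30(W); every one is W ⇒ L
n=37: moves to 32(W), 31(W); every one is W ⇒ L
n=38: can move to 33, which is L ⇒ W
n=39: can move to 34, which is L ⇒ W
n=40: can move to 35, which is L ⇒ W
n=41: can move to 36, which is L ⇒ W
n=42: can move to 37, which is L ⇒ W
n=43: can move to 37, which is L ⇒ W
L entries with 1 ≤ n ≤ 43 (n=0 is outside the asked range and is not counted): n = 1, 2, 3, 4, 11, 12, 13, 14, 15, 22, 23, 24, 25, 26, 33, 34, 35, 36, 37; that makes 19.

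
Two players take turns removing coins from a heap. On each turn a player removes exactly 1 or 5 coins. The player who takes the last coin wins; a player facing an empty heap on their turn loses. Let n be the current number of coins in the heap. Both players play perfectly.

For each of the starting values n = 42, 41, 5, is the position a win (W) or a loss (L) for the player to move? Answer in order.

Work bottom-up. With no move the player to move loses. Otherwise the position is W if at least one move leads to an L position for the opponent, and L if every move leads to a W.
n=0: no move → L
n=1: can move to 0, which is L ⇒ W
n=2: the only move is to 1(W), a W ⇒ L
n=3: can move to 2, which is L ⇒ W
n=4: the only move is to 3(W), a W ⇒ L
n=5: can move to 4, which is L ⇒ W
n=6: moves to 5(W), 1(W); every one is W ⇒ L
n=7: can move to 6, which is L ⇒ W
n=8: moves to 7(W), 3(W); every one is W ⇒ L
n=9: can move to 8, which is L ⇒ W
n=10: moves to 9(W), 5(W); every one is W ⇒ L
n=11: can move to 10, which is L ⇒ W
n=12: moves to 11(W), 7(W); every one is W ⇒ L
n=13: can move to 12, which is L ⇒ W
n=14: moves to 13(W), 9(W); every one is W ⇒ L
n=15: can move to 14, which is L ⇒ W
n=16: moves to 15(W), 11(W); every one is W ⇒ L
n=17: can move to 16, which is L ⇒ W
n=18: moves to 17(W), 13(W); every one is W ⇒ L
n=19: can move to 18, which is L ⇒ W
n=20: moves to 19(W), 15(W); every one is W ⇒ L
n=21: can move to 20, which is L ⇒ W
n=22: moves to 21(W), 17(W); every one is W ⇒ L
n=23: can move to 22, which is L ⇒ W
n=24: moves to 23(W), 19(W); every one is W ⇒ L
n=25: can move to 24, which is L ⇒ W
n=26: moves to 25(W), 21(W); every one is W ⇒ L
n=27: can move to 26, which is L ⇒ W
n=28: moves to 27(W), 23(W); every one is W ⇒ L
n=29: can move to 28, which is L ⇒ W
n=30: moves to 29(W), 25(W); every one is W ⇒ L
n=31: can move to 30, which is L ⇒ W
n=32: moves to 31(W), 27(W); every one is W ⇒ L
n=33: can move to 32, which is L ⇒ W
n=34: moves to 33(W), 29(W); every one is W ⇒ L
n=35: can move to 34, which is L ⇒ W
n=36: moves to 35(W), 31(W); every one is W ⇒ L
n=37: can move to 36, which is L ⇒ W
n=38: moves to 37(W), 33(W); every one is W ⇒ L
n=39: can move to 38, which is L ⇒ W
n=40: moves to 39(W), 35(W); every one is W ⇒ L
n=41: can move to 40, which is L ⇒ W
n=42: moves to 41(W), 37(W); every one is W ⇒ L

42: L, 41: W, 5: W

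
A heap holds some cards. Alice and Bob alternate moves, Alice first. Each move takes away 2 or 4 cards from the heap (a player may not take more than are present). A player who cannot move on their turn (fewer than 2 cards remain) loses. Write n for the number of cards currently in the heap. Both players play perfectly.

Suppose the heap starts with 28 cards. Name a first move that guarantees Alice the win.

Build the W/L table. Terminal = L. A non-terminal position is W if it has a move to some L; otherwise it is L.
n=0: no move → L
n=1: no move → L
n=2: can move to 0, which is L ⇒ W
n=3: can move to 1, which is L ⇒ W
n=4: can move to 0, which is L ⇒ W
n=5: can move to 1, which is L ⇒ W
n=6: moves to 4(W), 2(W); every one is W ⇒ L
n=7: moves to 5(W), 3(W); every one is W ⇒ L
n=8: can move to 6, which is L ⇒ W
n=9: can move to 7, which is L ⇒ W
n=10: can move to 6, which is L ⇒ W
n=11: can move to 7, which is L ⇒ W
n=12: moves to 10(W), 8(W); every one is W ⇒ L
n=13: moves to 11(W), 9(W); every one is W ⇒ L
n=14: can move to 12, which is L ⇒ W
n=15: can move to 13, which is L ⇒ W
n=16: can move to 12, which is L ⇒ W
n=17: can move to 13, which is L ⇒ W
n=18: moves to 16(W), 14(W); every one is W ⇒ L
n=19: moves to 17(W), 15(W); every one is W ⇒ L
n=20: can move to 18, which is L ⇒ W
n=21: can move to 19, which is L ⇒ W
n=22: can move to 18, which is L ⇒ W
n=23: can move to 19, which is L ⇒ W
n=24: moves to 22(W), 20(W); every one is W ⇒ L
n=25: moves to 23(W), 21(W); every one is W ⇒ L
n=26: can move to 24, which is L ⇒ W
n=27: can move to 25, which is L ⇒ W
n=28: can move to 24, which is L ⇒ W
From 28, the L positions reachable in one move are: 24.

Remove 4, leaving 24.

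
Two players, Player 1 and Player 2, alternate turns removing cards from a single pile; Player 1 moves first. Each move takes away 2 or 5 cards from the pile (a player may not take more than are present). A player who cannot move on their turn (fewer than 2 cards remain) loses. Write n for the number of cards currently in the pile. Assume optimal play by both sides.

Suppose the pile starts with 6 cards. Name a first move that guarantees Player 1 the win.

Build the W/L table. Terminal = L. A non-terminal position is W if it has a move to some L; otherwise it is L.
n=0: no move → L
n=1: no move → L
n=2: can move to 0, which is L ⇒ W
n=3: can move to 1, which is L ⇒ W
n=4: the only move is to 2(W), a W ⇒ L
n=5: can move to 0, which is L ⇒ W
n=6: can move to 4, which is L ⇒ W
From 6, the L positions reachable in one move are: 4, 1. Any move reaching one of these is winning.

Remove 2, leaving 4.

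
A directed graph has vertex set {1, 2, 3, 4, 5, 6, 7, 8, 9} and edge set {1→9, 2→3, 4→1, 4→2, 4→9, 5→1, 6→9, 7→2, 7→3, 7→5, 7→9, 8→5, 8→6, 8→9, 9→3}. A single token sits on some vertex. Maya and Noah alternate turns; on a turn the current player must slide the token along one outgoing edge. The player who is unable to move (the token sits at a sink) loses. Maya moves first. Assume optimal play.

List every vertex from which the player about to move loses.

Label each position W (a win for the player to move) or L (a loss). A position with no legal move is L; any other position is W exactly when some move reaches an L, and L when every move reaches a W.
Every edge goes from a vertex to one that appears earlier in the order 3, 9, 1, 6, 5, 8, 2, 7, 4, so processing vertices in that order labels each vertex after all of its successors.
3: no outgoing edge → L
9: W (go to 3, an L position)
1: L (sole option 9(W) is W)
6: L (sole option 9(W) is W)
5: W (go to 1, an L position)
8: W (go to 6, an L position)
2: W (go to 3, an L position)
7: W (go to 3, an L position)
4: W (go to 1, an L position)
Reading off the rows marked L gives the requested list; there are 3 such vertices.

1, 3, 6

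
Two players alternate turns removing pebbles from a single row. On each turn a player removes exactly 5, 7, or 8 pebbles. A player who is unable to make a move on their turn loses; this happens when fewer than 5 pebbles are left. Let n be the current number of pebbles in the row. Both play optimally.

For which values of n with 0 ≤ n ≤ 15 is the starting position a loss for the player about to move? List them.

0, 1, 2, 3, 4, 13, 14, 15

Compute win/loss labels from the base case upward. A position with no move is L. Any other position is W if it can reach an L in one move, else L.
n=0: no move → L
n=1: no move → L
n=2: no move → L
n=3: no move → L
n=4: no move → L
n=5: →0(L), so W
n=6: →1(L), so W
n=7: →2(L), so W
n=8: →3(L), so W
n=9: →4(L), so W
n=10: →3(L), so W
n=11: →4(L), so W
n=12: →4(L), so W
n=13: →8(W), 6(W), 5(W) — all W, so L
n=14: →9(W), 7(W), 6(W) — all W, so L
n=15: →10(W), 8(W), 7(W) — all W, so L
Reading off the rows marked L gives the requested list; there are 8 such values of n.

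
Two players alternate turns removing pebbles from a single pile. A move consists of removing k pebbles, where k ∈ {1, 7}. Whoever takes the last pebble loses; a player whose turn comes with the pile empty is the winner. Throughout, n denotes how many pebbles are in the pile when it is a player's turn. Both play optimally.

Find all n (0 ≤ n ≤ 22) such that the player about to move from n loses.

Classify positions by backward induction: terminal positions (no move available) are W. From any other position, the mover wins iff some move reaches an L.
n=0: no move; the opponent has just taken the last pebble and therefore loses → W
n=1: only reaches 0(W), which is W → L
n=2: reaches L-position 1 → W
n=3: only reaches 2(W), which is W → L
n=4: reaches L-position 3 → W
n=5: only reaches 4(W), which is W → L
n=6: reaches L-position 5 → W
n=7: only reaches 6(W), 0(W), all W → L
n=8: reaches L-position 7 → W
n=9: only reaches 8(W), 2(W), all W → L
n=10: reaches L-position 9 → W
n=11: only reaches 10(W), 4(W), all W → L
n=12: reaches L-position 11 → W
n=13: only reaches 12(W), 6(W), all W → L
n=14: reaches L-position 13 → W
n=15: only reaches 14(W), 8(W), all W → L
n=16: reaches L-position 15 → W
n=17: only reaches 16(W), 10(W), all W → L
n=18: reaches L-position 17 → W
n=19: only reaches 18(W), 12(W), all W → L
n=20: reaches L-position 19 → W
n=21: only reaches 20(W), 14(W), all W → L
n=22: reaches L-position 21 → W
Reading off the rows marked L gives the requested list; there are 11 such values of n.

1, 3, 5, 7, 9, 11, 13, 15, 17, 19, 21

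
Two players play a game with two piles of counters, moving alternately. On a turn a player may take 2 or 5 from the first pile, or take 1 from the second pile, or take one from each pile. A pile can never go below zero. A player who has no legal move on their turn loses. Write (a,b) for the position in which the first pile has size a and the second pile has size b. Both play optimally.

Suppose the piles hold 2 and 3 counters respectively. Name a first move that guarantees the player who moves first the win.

Build the W/L table. Terminal = L. A non-terminal position is W if it has a move to some L; otherwise it is L.
No move ever increases a pile, so every position that can arise here has a ≤ 2 and b ≤ 3; it is enough to label the cells with 0 ≤ a ≤ 2 and 0 ≤ b ≤ 3.
Every move lowers a or b (never raises either), so fill the grid row by row in increasing a, and left to right within a row: each cell's successors are then already labelled.
      b=0  b=1  b=2  b=3
a=0:    L    W    L    W
a=1:    L    W    L    W
a=2:    W    W    W    W
Cells with no legal move (terminal, hence L): (0,0), (1,0).
The remaining L cells, each justified by listing all of its moves:
(0,2): →(0,1)(W) only, which is W, so L
(1,2): →(1,1)(W), (0,1)(W) — all W, so L
Every other cell has at least one move into one of the L cells above, so it is W.
From (2,3), the L positions reachable in one move are: (1,2).

Move to (1,2).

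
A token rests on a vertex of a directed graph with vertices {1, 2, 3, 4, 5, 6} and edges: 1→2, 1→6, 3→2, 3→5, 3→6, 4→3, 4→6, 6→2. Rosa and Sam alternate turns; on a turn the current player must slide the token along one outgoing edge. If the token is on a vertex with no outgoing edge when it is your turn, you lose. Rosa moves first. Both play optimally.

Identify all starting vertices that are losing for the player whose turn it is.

Positions with no move are L. A position that does have a move is losing for the player to move precisely when every available move leads to a winning position for the opponent. Fill in the labels:
Every edge goes from a vertex to one that appears earlier in the order 5, 2, 6, 3, 1, 4, so processing vertices in that order labels each vertex after all of its successors.
5: no outgoing edge → L
2: no outgoing edge → L
6: W (go to 2, an L position)
3: W (go to 2, an L position)
1: W (go to 2, an L position)
4: L (options 3(W), 6(W) are all W)
The losing starting vertices are exactly the entries labelled L in this table (3 of them).

2, 4, 5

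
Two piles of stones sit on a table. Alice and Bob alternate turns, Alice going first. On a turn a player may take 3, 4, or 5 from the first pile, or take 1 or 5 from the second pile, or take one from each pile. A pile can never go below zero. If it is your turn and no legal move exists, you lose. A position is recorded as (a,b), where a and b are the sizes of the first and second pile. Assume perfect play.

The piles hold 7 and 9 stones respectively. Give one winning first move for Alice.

Move to (4,9).

Label each position W (a win for the player to move) or L (a loss). A position with no legal move is L; any other position is W exactly when some move reaches an L, and L when every move reaches a W.
No move ever increases a pile, so every position that can arise here has a ≤ 7 and b ≤ 9; it is enough to label the cells with 0 ≤ a ≤ 7 and 0 ≤ b ≤ 9.
Every move lowers a or b (never raises either), so fill the grid row by row in increasing a, and left to right within a row: each cell's successors are then already labelled.
      b=0  b=1  b=2  b=3  b=4  b=5  b=6  b=7  b=8  b=9
a=0:    L    W    L    W    L    W    L    W    L    W
a=1:    L    W    L    W    L    W    L    W    L    W
a=2:    L    W    L    W    L    W    L    W    L    W
a=3:    W    W    W    W    W    W    W    W    W    W
a=4:    W    L    W    L    W    L    W    L    W    L
a=5:    W    L    W    L    W    L    W    L    W    L
a=6:    W    L    W    L    W    L    W    L    W    L
a=7:    W    W    W    W    W    W    W    W    W    W
Cells with no legal move (terminal, hence L): (0,0), (1,0), (2,0).
The remaining L cells, each justified by listing all of its moves:
(0,2): only reaches (0,1)(W), which is W → L
(0,4): only reaches (0,3)(W), which is W → L
(0,6): only reaches (0,5)(W), (0,1)(W), all W → L
(0,8): only reaches (0,7)(W), (0,3)(W), all W → L
(1,2): only reaches (1,1)(W), (0,1)(W), all W → L
(1,4): only reaches (1,3)(W), (0,3)(W), all W → L
(1,6): only reaches (1,5)(W), (1,1)(W), (0,5)(W), all W → L
(1,8): only reaches (1,7)(W), (1,3)(W), (0,7)(W), all W → L
(2,2): only reaches (2,1)(W), (1,1)(W), all W → L
(2,4): only reaches (2,3)(W), (1,3)(W), all W → L
(2,6): only reaches (2,5)(W), (2,1)(W), (1,5)(W), all W → L
(2,8): only reaches (2,7)(W), (2,3)(W), (1,7)(W), all W → L
(4,1): only reaches (1,1)(W), (0,1)(W), (4,0)(W), (3,0)(W), all W → L
(4,3): only reaches (1,3)(W), (0,3)(W), (4,2)(W), (3,2)(W), all W → L
(4,5): only reaches (1,5)(W), (0,5)(W), (4,4)(W), (4,0)(W), (3,4)(W), all W → L
(4,7): only reaches (1,7)(W), (0,7)(W), (4,6)(W), (4,2)(W), (3,6)(W), all W → L
(4,9): only reaches (1,9)(W), (0,9)(W), (4,8)(W), (4,4)(W), (3,8)(W), all W → L
(5,1): only reaches (2,1)(W), (1,1)(W), (0,1)(W), (5,0)(W), (4,0)(W), all W → L
(5,3): only reaches (2,3)(W), (1,3)(W), (0,3)(W), (5,2)(W), (4,2)(W), all W → L
(5,5): only reaches (2,5)(W), (1,5)(W), (0,5)(W), (5,4)(W), (5,0)(W), (4,4)(W), all W → L
(5,7): only reaches (2,7)(W), (1,7)(W), (0,7)(W), (5,6)(W), (5,2)(W), (4,6)(W), all W → L
(5,9): only reaches (2,9)(W), (1,9)(W), (0,9)(W), (5,8)(W), (5,4)(W), (4,8)(W), all W → L
(6,1): only reaches (3,1)(W), (2,1)(W), (1,1)(W), (6,0)(W), (5,0)(W), all W → L
(6,3): only reaches (3,3)(W), (2,3)(W), (1,3)(W), (6,2)(W), (5,2)(W), all W → L
(6,5): only reaches (3,5)(W), (2,5)(W), (1,5)(W), (6,4)(W), (6,0)(W), (5,4)(W), all W → L
(6,7): only reaches (3,7)(W), (2,7)(W), (1,7)(W), (6,6)(W), (6,2)(W), (5,6)(W), all W → L
(6,9): only reaches (3,9)(W), (2,9)(W), (1,9)(W), (6,8)(W), (6,4)(W), (5,8)(W), all W → L
Every other cell has at least one move into one of the L cells above, so it is W.
From (7,9), the L positions reachable in one move are: (4,9).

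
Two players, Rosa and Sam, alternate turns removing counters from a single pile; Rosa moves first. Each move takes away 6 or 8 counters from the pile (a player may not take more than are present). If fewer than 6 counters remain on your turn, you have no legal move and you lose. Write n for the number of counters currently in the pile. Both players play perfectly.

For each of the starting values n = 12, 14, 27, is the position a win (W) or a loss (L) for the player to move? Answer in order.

12: W, 14: L, 27: W

Classify positions by backward induction: terminal positions (no move available) are L. From any other position, the mover wins iff some move reaches an L.
n=0: no move → L
n=1: no move → L
n=2: no move → L
n=3: no move → L
n=4: no move → L
n=5: no move → L
n=6: →0(L), so W
n=7: →1(L), so W
n=8: →2(L), so W
n=9: →3(L), so W
n=10: →4(L), so W
n=11: →5(L), so W
n=12: →4(L), so W
n=13: →5(L), so W
n=14: →8(W), 6(W) — all W, so L
n=15: →9(W), 7(W) — all W, so L
n=16: →10(W), 8(W) — all W, so L
n=17: →11(W), 9(W) — all W, so L
n=18: →12(W), 10(W) — all W, so L
n=19: →13(W), 11(W) — all W, so L
n=20: →14(L), so W
n=21: →15(L), so W
n=22: →16(L), so W
n=23: →17(L), so W
n=24: →18(L), so W
n=25: →19(L), so W
n=26: →18(L), so W
n=27: →19(L), so W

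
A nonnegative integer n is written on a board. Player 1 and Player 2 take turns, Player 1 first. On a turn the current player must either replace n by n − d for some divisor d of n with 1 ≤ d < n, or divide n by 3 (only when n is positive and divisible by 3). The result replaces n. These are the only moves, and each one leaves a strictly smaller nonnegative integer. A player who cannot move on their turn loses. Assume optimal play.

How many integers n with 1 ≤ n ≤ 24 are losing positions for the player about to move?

Classify positions by backward induction: terminal positions (no move available) are L. From any other position, the mover wins iff some move reaches an L.
n=0: no move → L
n=1: no move → L
n=2: can move to 1, which is L ⇒ W
n=3: can move to 1, which is L ⇒ W
n=4: moves to 2(W), 3(W); every one is W ⇒ L
n=5: can move to 4, which is L ⇒ W
n=6: can move to 4, which is L ⇒ W
n=7: the only move is to 6(W), a W ⇒ L
n=8: can move to 4, which is L ⇒ W
n=9: moves to 3(W), 6(W), 8(W); every one is W ⇒ L
n=10: can move to 9, which is L ⇒ W
n=11: the only move is to 10(W), a W ⇒ L
n=12: can move to 4, which is L ⇒ W
n=13: the only move is to 12(W), a W ⇒ L
n=14: can move to 7, which is L ⇒ W
n=15: moves to 5(W), 10(W), 12(W), 14(W); every one is W ⇒ L
n=16: can move to 15, which is L ⇒ W
n=17: the only move is to 16(W), a W ⇒ L
n=18: can move to 9, which is L ⇒ W
n=19: the only move is to 18(W), a W ⇒ L
n=20: can move to 15, which is L ⇒ W
n=21: can move to 7, which is L ⇒ W
n=22: can move to 11, which is L ⇒ W
n=23: the only move is to 22(W), a W ⇒ L
n=24: can move to 23, which is L ⇒ W
L entries with 1 ≤ n ≤ 24 (n=0 is outside the asked range and is not counted): n = 1, 4, 7, 9, 11, 13, 15, 17, 19, 23; that makes 10.

10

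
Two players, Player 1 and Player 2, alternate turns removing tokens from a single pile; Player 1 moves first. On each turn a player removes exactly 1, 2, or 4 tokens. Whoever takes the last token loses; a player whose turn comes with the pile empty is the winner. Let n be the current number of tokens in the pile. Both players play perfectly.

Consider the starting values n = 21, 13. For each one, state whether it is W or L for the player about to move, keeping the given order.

Compute win/loss labels from the base case upward. A position with no move is W. Any other position is W if it can reach an L in one move, else L.
n=0: no move; the opponent has just taken the last token and therefore loses → W
n=1: L (sole option 0(W) is W)
n=2: W (go to 1, an L position)
n=3: W (go to 1, an L position)
n=4: L (options 3(W), 2(W), 0(W) are all W)
n=5: W (go to 4, an L position)
n=6: W (go to 4, an L position)
n=7: L (options 6(W), 5(W), 3(W) are all W)
n=8: W (go to 7, an L position)
n=9: W (go to 7, an L position)
n=10: L (options 9(W), 8(W), 6(W) are all W)
n=11: W (go to 10, an L position)
n=12: W (go to 10, an L position)
n=13: L (options 12(W), 11(W), 9(W) are all W)
n=14: W (go to 13, an L position)
n=15: W (go to 13, an L position)
n=16: L (options 15(W), 14(W), 12(W) are all W)
n=17: W (go to 16, an L position)
n=18: W (go to 16, an L position)
n=19: L (options 18(W), 17(W), 15(W) are all W)
n=20: W (go to 19, an L position)
n=21: W (go to 19, an L position)

21: W, 13: L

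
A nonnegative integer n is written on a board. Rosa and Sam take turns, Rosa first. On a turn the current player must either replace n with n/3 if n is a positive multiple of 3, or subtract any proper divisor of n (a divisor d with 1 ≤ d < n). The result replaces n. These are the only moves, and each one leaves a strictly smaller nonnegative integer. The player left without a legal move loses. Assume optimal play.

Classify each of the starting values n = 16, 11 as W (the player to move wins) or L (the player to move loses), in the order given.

16: W, 11: L

Classify positions by backward induction: terminal positions (no move available) are L. From any other position, the mover wins iff some move reaches an L.
n=0: no move → L
n=1: no move → L
n=2: W (go to 1, an L position)
n=3: W (go to 1, an L position)
n=4: L (options 2(W), 3(W) are all W)
n=5: W (go to 4, an L position)
n=6: W (go to 4, an L position)
n=7: L (sole option 6(W) is W)
n=8: W (go to 4, an L position)
n=9: L (options 3(W), 6(W), 8(W) are all W)
n=10: W (go to 9, an L position)
n=11: L (sole option 10(W) is W)
n=12: W (go to 4, an L position)
n=13: L (sole option 12(W) is W)
n=14: W (go to 7, an L position)
n=15: L (options 5(W), 10(W), 12(W), 14(W) are all W)
n=16: W (go to 15, an L position)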